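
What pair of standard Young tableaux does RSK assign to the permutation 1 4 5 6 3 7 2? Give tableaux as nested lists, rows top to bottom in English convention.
P = [[1, 2, 5, 6, 7], [3], [4]], Q = [[1, 2, 3, 4, 6], [5], [7]]

Insert each entry of the permutation into P by Schensted row insertion, recording in Q the position of each new cell.

Insert 1: appended to row 1. P = [[1]], Q = [[1]].
Insert 4: appended to row 1. P = [[1, 4]], Q = [[1, 2]].
Insert 5: appended to row 1. P = [[1, 4, 5]], Q = [[1, 2, 3]].
Insert 6: appended to row 1. P = [[1, 4, 5, 6]], Q = [[1, 2, 3, 4]].
Insert 3: 3 bumps 4 from row 1; 4 starts row 2. P = [[1, 3, 5, 6], [4]], Q = [[1, 2, 3, 4], [5]].
Insert 7: appended to row 1. P = [[1, 3, 5, 6, 7], [4]], Q = [[1, 2, 3, 4, 6], [5]].
Insert 2: 2 bumps 3 from row 1; 3 bumps 4 from row 2; 4 starts row 3. P = [[1, 2, 5, 6, 7], [3], [4]], Q = [[1, 2, 3, 4, 6], [5], [7]].

So P = [[1, 2, 5, 6, 7], [3], [4]], Q = [[1, 2, 3, 4, 6], [5], [7]].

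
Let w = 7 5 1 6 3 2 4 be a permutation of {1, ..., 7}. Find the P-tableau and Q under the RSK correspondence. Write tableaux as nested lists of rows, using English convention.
P = [[1, 2, 4], [3, 6], [5], [7]], Q = [[1, 4, 7], [2, 5], [3], [6]]

Insert each entry of the permutation into P by Schensted row insertion, recording in Q the position of each new cell.

Insert 7: appended to row 1. P = [[7]], Q = [[1]].
Insert 5: 5 bumps 7 from row 1; 7 starts row 2. P = [[5], [7]], Q = [[1], [2]].
Insert 1: 1 bumps 5 from row 1; 5 bumps 7 from row 2; 7 starts row 3. P = [[1], [5], [7]], Q = [[1], [2], [3]].
Insert 6: appended to row 1. P = [[1, 6], [5], [7]], Q = [[1, 4], [2], [3]].
Insert 3: 3 bumps 6 from row 1; 6 appends to row 2. P = [[1, 3], [5, 6], [7]], Q = [[1, 4], [2, 5], [3]].
Insert 2: 2 bumps 3 from row 1; 3 bumps 5 from row 2; 5 bumps 7 from row 3; 7 starts row 4. P = [[1, 2], [3, 6], [5], [7]], Q = [[1, 4], [2, 5], [3], [6]].
Insert 4: appended to row 1. P = [[1, 2, 4], [3, 6], [5], [7]], Q = [[1, 4, 7], [2, 5], [3], [6]].

So P = [[1, 2, 4], [3, 6], [5], [7]], Q = [[1, 4, 7], [2, 5], [3], [6]].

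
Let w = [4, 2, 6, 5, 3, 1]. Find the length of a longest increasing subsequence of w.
2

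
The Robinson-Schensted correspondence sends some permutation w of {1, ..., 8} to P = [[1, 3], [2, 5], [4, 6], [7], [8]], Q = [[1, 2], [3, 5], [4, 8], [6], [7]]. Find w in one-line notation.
Reverse the RSK construction: for i from n down to 1, find the cell of Q containing i, remove the entry at that cell from P, and reverse-bump it up through P; the value ejected from row 1 is w(i).

Step i=8: Q has 8 at row 3, column 2; remove 6 from row 3 of P and reverse-bump: 6 enters row 2 and ejects 5; 5 enters row 1 and ejects 3. So w(8) = 3. P is now [[1, 5], [2, 6], [4], [7], [8]].
Step i=7: Q has 7 at row 5, column 1; remove 8 from row 5 of P and reverse-bump: 8 enters row 4 and ejects 7; 7 enters row 3 and ejects 4; 4 enters row 2 and ejects 2; 2 enters row 1 and ejects 1. So w(7) = 1. P is now [[2, 5], [4, 6], [7], [8]].
Step i=6: Q has 6 at row 4, column 1; remove 8 from row 4 of P and reverse-bump: 8 enters row 3 and ejects 7; 7 enters row 2 and ejects 6; 6 enters row 1 and ejects 5. So w(6) = 5. P is now [[2, 6], [4, 7], [8]].
Step i=5: Q has 5 at row 2, column 2; remove 7 from row 2 of P and reverse-bump: 7 enters row 1 and ejects 6. So w(5) = 6. P is now [[2, 7], [4], [8]].
Step i=4: Q has 4 at row 3, column 1; remove 8 from row 3 of P and reverse-bump: 8 enters row 2 and ejects 4; 4 enters row 1 and ejects 2. So w(4) = 2. P is now [[4, 7], [8]].
Step i=3: Q has 3 at row 2, column 1; remove 8 from row 2 of P and reverse-bump: 8 enters row 1 and ejects 7. So w(3) = 7. P is now [[4, 8]].
Step i=2: Q has 2 at row 1, column 2; remove that cell from P, ejecting 8. So w(2) = 8. P is now [[4]].
Step i=1: Q has 1 at row 1, column 1; remove that cell from P, ejecting 4. So w(1) = 4. P is now [].

So w = 4 8 7 2 6 5 1 3.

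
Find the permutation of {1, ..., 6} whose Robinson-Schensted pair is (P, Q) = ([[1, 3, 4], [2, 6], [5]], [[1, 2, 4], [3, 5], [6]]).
2 5 3 6 4 1

Reverse the RSK construction: for i from n down to 1, find the cell of Q containing i, remove the entry at that cell from P, and reverse-bump it up through P; the value ejected from row 1 is w(i).

Step i=6: Q has 6 at row 3, column 1; remove 5 from row 3 of P and reverse-bump: 5 enters row 2 and ejects 2; 2 enters row 1 and ejects 1. So w(6) = 1. P is now [[2, 3, 4], [5, 6]].
Step i=5: Q has 5 at row 2, column 2; remove 6 from row 2 of P and reverse-bump: 6 enters row 1 and ejects 4. So w(5) = 4. P is now [[2, 3, 6], [5]].
Step i=4: Q has 4 at row 1, column 3; remove that cell from P, ejecting 6. So w(4) = 6. P is now [[2, 3], [5]].
Step i=3: Q has 3 at row 2, column 1; remove 5 from row 2 of P and reverse-bump: 5 enters row 1 and ejects 3. So w(3) = 3. P is now [[2, 5]].
Step i=2: Q has 2 at row 1, column 2; remove that cell from P, ejecting 5. So w(2) = 5. P is now [[2]].
Step i=1: Q has 1 at row 1, column 1; remove that cell from P, ejecting 2. So w(1) = 2. P is now [].

So w = 2 5 3 6 4 1.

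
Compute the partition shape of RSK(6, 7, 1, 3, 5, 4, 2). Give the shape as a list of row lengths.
[3, 2, 1, 1]

Row-insert each entry into an empty tableau.

After inserting 6: P = [[6]].
After inserting 7: P = [[6, 7]].
After inserting 1: P = [[1, 7], [6]].
After inserting 3: P = [[1, 3], [6, 7]].
After inserting 5: P = [[1, 3, 5], [6, 7]].
After inserting 4: P = [[1, 3, 4], [5, 7], [6]].
After inserting 2: P = [[1, 2, 4], [3, 7], [5], [6]].

The final insertion tableau P = [[1, 2, 4], [3, 7], [5], [6]] has shape [3, 2, 1, 1].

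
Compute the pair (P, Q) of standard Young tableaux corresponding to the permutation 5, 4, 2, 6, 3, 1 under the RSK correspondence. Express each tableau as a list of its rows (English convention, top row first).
Insert each entry of the permutation into P by Schensted row insertion, recording in Q the position of each new cell.

Insert 5: appended to row 1. P = [[5]], Q = [[1]].
Insert 4: 4 bumps 5 from row 1; 5 starts row 2. P = [[4], [5]], Q = [[1], [2]].
Insert 2: 2 bumps 4 from row 1; 4 bumps 5 from row 2; 5 starts row 3. P = [[2], [4], [5]], Q = [[1], [2], [3]].
Insert 6: appended to row 1. P = [[2, 6], [4], [5]], Q = [[1, 4], [2], [3]].
Insert 3: 3 bumps 6 from row 1; 6 appends to row 2. P = [[2, 3], [4, 6], [5]], Q = [[1, 4], [2, 5], [3]].
Insert 1: 1 bumps 2 from row 1; 2 bumps 4 from row 2; 4 bumps 5 from row 3; 5 starts row 4. P = [[1, 3], [2, 6], [4], [5]], Q = [[1, 4], [2, 5], [3], [6]].

So P = [[1, 3], [2, 6], [4], [5]], Q = [[1, 4], [2, 5], [3], [6]].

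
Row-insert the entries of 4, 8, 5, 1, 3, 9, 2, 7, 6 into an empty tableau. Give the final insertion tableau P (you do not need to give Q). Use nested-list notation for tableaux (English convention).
Insert 4: appended to row 1. P = [[4]].
Insert 8: appended to row 1. P = [[4, 8]].
Insert 5: 5 bumps 8 from row 1; 8 starts row 2. P = [[4, 5], [8]].
Insert 1: 1 bumps 4 from row 1; 4 bumps 8 from row 2; 8 starts row 3. P = [[1, 5], [4], [8]].
Insert 3: 3 bumps 5 from row 1; 5 appends to row 2. P = [[1, 3], [4, 5], [8]].
Insert 9: appended to row 1. P = [[1, 3, 9], [4, 5], [8]].
Insert 2: 2 bumps 3 from row 1; 3 bumps 4 from row 2; 4 bumps 8 from row 3; 8 starts row 4. P = [[1, 2, 9], [3, 5], [4], [8]].
Insert 7: 7 bumps 9 from row 1; 9 appends to row 2. P = [[1, 2, 7], [3, 5, 9], [4], [8]].
Insert 6: 6 bumps 7 from row 1; 7 bumps 9 from row 2; 9 appends to row 3. P = [[1, 2, 6], [3, 5, 7], [4, 9], [8]].

So P = [[1, 2, 6], [3, 5, 7], [4, 9], [8]].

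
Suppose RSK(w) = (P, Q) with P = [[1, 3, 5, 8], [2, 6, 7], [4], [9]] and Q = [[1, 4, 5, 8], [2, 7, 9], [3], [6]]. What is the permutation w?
Reverse RSK: for i = n, n-1, ..., 1, locate i in Q, remove the corresponding corner cell from P, and reverse-bump its entry up through P; the value ejected from row 1 is w(i).

So w = 9 4 2 6 7 1 3 8 5.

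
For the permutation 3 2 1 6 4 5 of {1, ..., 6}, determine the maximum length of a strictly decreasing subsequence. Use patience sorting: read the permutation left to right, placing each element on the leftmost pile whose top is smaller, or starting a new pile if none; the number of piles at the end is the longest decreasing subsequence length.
3: new pile. tops = [3]
2: new pile. tops = [3, 2]
1: new pile. tops = [3, 2, 1]
6: onto pile 1 (replacing 3). tops = [6, 2, 1]
4: onto pile 2 (replacing 2). tops = [6, 4, 1]
5: onto pile 2 (replacing 4). tops = [6, 5, 1]

3 piles, so the longest decreasing subsequence has length 3.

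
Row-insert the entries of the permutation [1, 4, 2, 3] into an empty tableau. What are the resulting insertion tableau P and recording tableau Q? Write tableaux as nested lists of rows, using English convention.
P = [[1, 2, 3], [4]], Q = [[1, 2, 4], [3]]

Insert each entry of the permutation into P by Schensted row insertion, recording in Q the position of each new cell.

Insert 1: appended to row 1. P = [[1]].
Insert 4: appended to row 1. P = [[1, 4]].
Insert 2: 2 bumps 4 from row 1; 4 starts row 2. P = [[1, 2], [4]].
Insert 3: appended to row 1. P = [[1, 2, 3], [4]].

So P = [[1, 2, 3], [4]], Q = [[1, 2, 4], [3]].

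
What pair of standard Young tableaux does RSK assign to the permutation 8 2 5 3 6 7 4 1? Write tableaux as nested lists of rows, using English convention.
Insert each entry of the permutation into P by Schensted row insertion, recording in Q the position of each new cell.

Insert 8: appended to row 1. P = [[8]].
Insert 2: 2 bumps 8 from row 1; 8 starts row 2. P = [[2], [8]].
Insert 5: appended to row 1. P = [[2, 5], [8]].
Insert 3: 3 bumps 5 from row 1; 5 bumps 8 from row 2; 8 starts row 3. P = [[2, 3], [5], [8]].
Insert 6: appended to row 1. P = [[2, 3, 6], [5], [8]].
Insert 7: appended to row 1. P = [[2, 3, 6, 7], [5], [8]].
Insert 4: 4 bumps 6 from row 1; 6 appends to row 2. P = [[2, 3, 4, 7], [5, 6], [8]].
Insert 1: 1 bumps 2 from row 1; 2 bumps 5 from row 2; 5 bumps 8 from row 3; 8 starts row 4. P = [[1, 3, 4, 7], [2, 6], [5], [8]].

So P = [[1, 3, 4, 7], [2, 6], [5], [8]], Q = [[1, 3, 5, 6], [2, 7], [4], [8]].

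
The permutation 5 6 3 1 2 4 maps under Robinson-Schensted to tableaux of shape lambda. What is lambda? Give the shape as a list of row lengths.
[3, 2, 1]

RSK row insertion gives P = [[1, 2, 4], [3, 6], [5]], which has shape [3, 2, 1].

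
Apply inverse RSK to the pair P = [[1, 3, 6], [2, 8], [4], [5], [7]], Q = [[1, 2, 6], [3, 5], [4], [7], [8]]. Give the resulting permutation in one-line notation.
7 8 5 2 4 6 3 1

Reverse the RSK construction: for i from n down to 1, find the cell of Q containing i, remove the entry at that cell from P, and reverse-bump it up through P; the value ejected from row 1 is w(i).

Step i=8: Q has 8 at row 5, column 1; remove 7 from row 5 of P and reverse-bump: 7 enters row 4 and ejects 5; 5 enters row 3 and ejects 4; 4 enters row 2 and ejects 2; 2 enters row 1 and ejects 1. So w(8) = 1. P is now [[2, 3, 6], [4, 8], [5], [7]].
Step i=7: Q has 7 at row 4, column 1; remove 7 from row 4 of P and reverse-bump: 7 enters row 3 and ejects 5; 5 enters row 2 and ejects 4; 4 enters row 1 and ejects 3. So w(7) = 3. P is now [[2, 4, 6], [5, 8], [7]].
Step i=6: Q has 6 at row 1, column 3; remove that cell from P, ejecting 6. So w(6) = 6. P is now [[2, 4], [5, 8], [7]].
Step i=5: Q has 5 at row 2, column 2; remove 8 from row 2 of P and reverse-bump: 8 enters row 1 and ejects 4. So w(5) = 4. P is now [[2, 8], [5], [7]].
Step i=4: Q has 4 at row 3, column 1; remove 7 from row 3 of P and reverse-bump: 7 enters row 2 and ejects 5; 5 enters row 1 and ejects 2. So w(4) = 2. P is now [[5, 8], [7]].
Step i=3: Q has 3 at row 2, column 1; remove 7 from row 2 of P and reverse-bump: 7 enters row 1 and ejects 5. So w(3) = 5. P is now [[7, 8]].
Step i=2: Q has 2 at row 1, column 2; remove that cell from P, ejecting 8. So w(2) = 8. P is now [[7]].
Step i=1: Q has 1 at row 1, column 1; remove that cell from P, ejecting 7. So w(1) = 7. P is now [].

So w = 7 8 5 2 4 6 3 1.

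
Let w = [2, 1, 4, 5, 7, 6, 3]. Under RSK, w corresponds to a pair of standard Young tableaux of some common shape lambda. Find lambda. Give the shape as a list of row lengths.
[4, 2, 1]

Row-insert each entry into an empty tableau.

After inserting 2: P = [[2]].
After inserting 1: P = [[1], [2]].
After inserting 4: P = [[1, 4], [2]].
After inserting 5: P = [[1, 4, 5], [2]].
After inserting 7: P = [[1, 4, 5, 7], [2]].
After inserting 6: P = [[1, 4, 5, 6], [2, 7]].
After inserting 3: P = [[1, 3, 5, 6], [2, 4], [7]].

The final insertion tableau P = [[1, 3, 5, 6], [2, 4], [7]] has shape [4, 2, 1].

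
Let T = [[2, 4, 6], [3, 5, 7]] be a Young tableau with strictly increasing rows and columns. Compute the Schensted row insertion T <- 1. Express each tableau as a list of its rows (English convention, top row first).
[[1, 4, 6], [2, 5, 7], [3]]

In row 1, 1 replaces 2 (the leftmost entry greater than 1); 2 is bumped to row 2. In row 2, 2 replaces 3 (the leftmost entry greater than 2); 3 is bumped to row 3. 3 starts a new row 3. The new tableau is [[1, 4, 6], [2, 5, 7], [3]].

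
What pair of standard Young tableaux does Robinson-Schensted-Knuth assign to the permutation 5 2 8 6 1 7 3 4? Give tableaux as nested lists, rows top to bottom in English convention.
P = [[1, 3, 4], [2, 6, 7], [5, 8]], Q = [[1, 3, 6], [2, 4, 8], [5, 7]]

Insert each entry of the permutation into P by Schensted row insertion, recording in Q the position of each new cell.

Insert 5: appended to row 1. P = [[5]], Q = [[1]].
Insert 2: 2 bumps 5 from row 1; 5 starts row 2. P = [[2], [5]], Q = [[1], [2]].
Insert 8: appended to row 1. P = [[2, 8], [5]], Q = [[1, 3], [2]].
Insert 6: 6 bumps 8 from row 1; 8 appends to row 2. P = [[2, 6], [5, 8]], Q = [[1, 3], [2, 4]].
Insert 1: 1 bumps 2 from row 1; 2 bumps 5 from row 2; 5 starts row 3. P = [[1, 6], [2, 8], [5]], Q = [[1, 3], [2, 4], [5]].
Insert 7: appended to row 1. P = [[1, 6, 7], [2, 8], [5]], Q = [[1, 3, 6], [2, 4], [5]].
Insert 3: 3 bumps 6 from row 1; 6 bumps 8 from row 2; 8 appends to row 3. P = [[1, 3, 7], [2, 6], [5, 8]], Q = [[1, 3, 6], [2, 4], [5, 7]].
Insert 4: 4 bumps 7 from row 1; 7 appends to row 2. P = [[1, 3, 4], [2, 6, 7], [5, 8]], Q = [[1, 3, 6], [2, 4, 8], [5, 7]].

So P = [[1, 3, 4], [2, 6, 7], [5, 8]], Q = [[1, 3, 6], [2, 4, 8], [5, 7]].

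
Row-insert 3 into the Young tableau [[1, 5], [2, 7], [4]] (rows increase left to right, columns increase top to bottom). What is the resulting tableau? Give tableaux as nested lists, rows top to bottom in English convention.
[[1, 3], [2, 5], [4, 7]]

In row 1, 3 replaces 5 (the leftmost entry greater than 3); 5 is bumped to row 2. In row 2, 5 replaces 7 (the leftmost entry greater than 5); 7 is bumped to row 3. 7 is appended to row 3. The new tableau is [[1, 3], [2, 5], [4, 7]].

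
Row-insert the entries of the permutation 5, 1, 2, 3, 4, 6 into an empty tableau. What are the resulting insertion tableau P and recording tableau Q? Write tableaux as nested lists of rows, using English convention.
P = [[1, 2, 3, 4, 6], [5]], Q = [[1, 3, 4, 5, 6], [2]]

Insert each entry of the permutation into P by Schensted row insertion, recording in Q the position of each new cell.

Insert 5: appended to row 1. P = [[5]].
Insert 1: 1 bumps 5 from row 1; 5 starts row 2. P = [[1], [5]].
Insert 2: appended to row 1. P = [[1, 2], [5]].
Insert 3: appended to row 1. P = [[1, 2, 3], [5]].
Insert 4: appended to row 1. P = [[1, 2, 3, 4], [5]].
Insert 6: appended to row 1. P = [[1, 2, 3, 4, 6], [5]].

So P = [[1, 2, 3, 4, 6], [5]], Q = [[1, 3, 4, 5, 6], [2]].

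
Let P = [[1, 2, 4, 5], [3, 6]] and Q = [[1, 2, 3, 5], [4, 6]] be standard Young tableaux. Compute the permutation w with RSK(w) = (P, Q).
Reverse the RSK construction: for i from n down to 1, find the cell of Q containing i, remove the entry at that cell from P, and reverse-bump it up through P; the value ejected from row 1 is w(i).

Step i=6: Q has 6 at row 2, column 2; remove 6 from row 2 of P and reverse-bump: 6 enters row 1 and ejects 5. So w(6) = 5. P is now [[1, 2, 4, 6], [3]].
Step i=5: Q has 5 at row 1, column 4; remove that cell from P, ejecting 6. So w(5) = 6. P is now [[1, 2, 4], [3]].
Step i=4: Q has 4 at row 2, column 1; remove 3 from row 2 of P and reverse-bump: 3 enters row 1 and ejects 2. So w(4) = 2. P is now [[1, 3, 4]].
Step i=3: Q has 3 at row 1, column 3; remove that cell from P, ejecting 4. So w(3) = 4. P is now [[1, 3]].
Step i=2: Q has 2 at row 1, column 2; remove that cell from P, ejecting 3. So w(2) = 3. P is now [[1]].
Step i=1: Q has 1 at row 1, column 1; remove that cell from P, ejecting 1. So w(1) = 1. P is now [].

So w = 1 3 4 2 6 5.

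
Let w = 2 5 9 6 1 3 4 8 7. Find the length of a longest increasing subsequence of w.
4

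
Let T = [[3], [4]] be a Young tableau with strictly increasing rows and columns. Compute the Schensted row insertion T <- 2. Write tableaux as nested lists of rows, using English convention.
In row 1, 2 replaces 3 (the leftmost entry greater than 2); 3 is bumped to row 2. In row 2, 3 replaces 4 (the leftmost entry greater than 3); 4 is bumped to row 3. 4 starts a new row 3. The new tableau is [[2], [3], [4]].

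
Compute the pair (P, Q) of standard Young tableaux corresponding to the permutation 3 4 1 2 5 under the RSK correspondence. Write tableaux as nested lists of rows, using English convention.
Insert each entry of the permutation into P by Schensted row insertion, recording in Q the position of each new cell.

Insert 3: appended to row 1. P = [[3]].
Insert 4: appended to row 1. P = [[3, 4]].
Insert 1: 1 bumps 3 from row 1; 3 starts row 2. P = [[1, 4], [3]].
Insert 2: 2 bumps 4 from row 1; 4 appends to row 2. P = [[1, 2], [3, 4]].
Insert 5: appended to row 1. P = [[1, 2, 5], [3, 4]].

So P = [[1, 2, 5], [3, 4]], Q = [[1, 2, 5], [3, 4]].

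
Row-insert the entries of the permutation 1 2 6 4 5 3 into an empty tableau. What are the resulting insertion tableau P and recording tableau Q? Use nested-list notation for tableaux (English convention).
Insert each entry of the permutation into P by Schensted row insertion, recording in Q the position of each new cell.

Insert 1: appended to row 1. P = [[1]].
Insert 2: appended to row 1. P = [[1, 2]].
Insert 6: appended to row 1. P = [[1, 2, 6]].
Insert 4: 4 bumps 6 from row 1; 6 starts row 2. P = [[1, 2, 4], [6]].
Insert 5: appended to row 1. P = [[1, 2, 4, 5], [6]].
Insert 3: 3 bumps 4 from row 1; 4 bumps 6 from row 2; 6 starts row 3. P = [[1, 2, 3, 5], [4], [6]].

So P = [[1, 2, 3, 5], [4], [6]], Q = [[1, 2, 3, 5], [4], [6]].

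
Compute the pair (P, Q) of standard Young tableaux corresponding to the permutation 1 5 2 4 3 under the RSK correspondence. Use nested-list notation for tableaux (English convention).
P = [[1, 2, 3], [4], [5]], Q = [[1, 2, 4], [3], [5]]

Insert each entry of the permutation into P by Schensted row insertion, recording in Q the position of each new cell.

After inserting 1: P = [[1]].
After inserting 5: P = [[1, 5]].
After inserting 2: P = [[1, 2], [5]].
After inserting 4: P = [[1, 2, 4], [5]].
After inserting 3: P = [[1, 2, 3], [4], [5]].

So P = [[1, 2, 3], [4], [5]], Q = [[1, 2, 4], [3], [5]].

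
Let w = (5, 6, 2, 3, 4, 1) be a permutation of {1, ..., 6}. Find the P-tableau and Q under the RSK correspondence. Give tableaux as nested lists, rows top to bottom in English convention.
Insert each entry of the permutation into P by Schensted row insertion, recording in Q the position of each new cell.

Insert 5: appended to row 1. P = [[5]].
Insert 6: appended to row 1. P = [[5, 6]].
Insert 2: 2 bumps 5 from row 1; 5 starts row 2. P = [[2, 6], [5]].
Insert 3: 3 bumps 6 from row 1; 6 appends to row 2. P = [[2, 3], [5, 6]].
Insert 4: appended to row 1. P = [[2, 3, 4], [5, 6]].
Insert 1: 1 bumps 2 from row 1; 2 bumps 5 from row 2; 5 starts row 3. P = [[1, 3, 4], [2, 6], [5]].

So P = [[1, 3, 4], [2, 6], [5]], Q = [[1, 2, 5], [3, 4], [6]].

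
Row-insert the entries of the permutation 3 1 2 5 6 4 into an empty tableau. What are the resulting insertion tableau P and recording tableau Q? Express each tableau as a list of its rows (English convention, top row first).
P = [[1, 2, 4, 6], [3, 5]], Q = [[1, 3, 4, 5], [2, 6]]

Insert each entry of the permutation into P by Schensted row insertion, recording in Q the position of each new cell.

Insert 3: appended to row 1. P = [[3]], Q = [[1]].
Insert 1: 1 bumps 3 from row 1; 3 starts row 2. P = [[1], [3]], Q = [[1], [2]].
Insert 2: appended to row 1. P = [[1, 2], [3]], Q = [[1, 3], [2]].
Insert 5: appended to row 1. P = [[1, 2, 5], [3]], Q = [[1, 3, 4], [2]].
Insert 6: appended to row 1. P = [[1, 2, 5, 6], [3]], Q = [[1, 3, 4, 5], [2]].
Insert 4: 4 bumps 5 from row 1; 5 appends to row 2. P = [[1, 2, 4, 6], [3, 5]], Q = [[1, 3, 4, 5], [2, 6]].

So P = [[1, 2, 4, 6], [3, 5]], Q = [[1, 3, 4, 5], [2, 6]].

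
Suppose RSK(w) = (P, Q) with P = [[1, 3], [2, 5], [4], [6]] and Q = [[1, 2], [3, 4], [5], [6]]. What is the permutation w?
4 6 2 5 3 1

Reverse the RSK construction: for i from n down to 1, find the cell of Q containing i, remove the entry at that cell from P, and reverse-bump it up through P; the value ejected from row 1 is w(i).

Step i=6: Q has 6 at row 4, column 1; remove 6 from row 4 of P and reverse-bump: 6 enters row 3 and ejects 4; 4 enters row 2 and ejects 2; 2 enters row 1 and ejects 1. So w(6) = 1. P is now [[2, 3], [4, 5], [6]].
Step i=5: Q has 5 at row 3, column 1; remove 6 from row 3 of P and reverse-bump: 6 enters row 2 and ejects 5; 5 enters row 1 and ejects 3. So w(5) = 3. P is now [[2, 5], [4, 6]].
Step i=4: Q has 4 at row 2, column 2; remove 6 from row 2 of P and reverse-bump: 6 enters row 1 and ejects 5. So w(4) = 5. P is now [[2, 6], [4]].
Step i=3: Q has 3 at row 2, column 1; remove 4 from row 2 of P and reverse-bump: 4 enters row 1 and ejects 2. So w(3) = 2. P is now [[4, 6]].
Step i=2: Q has 2 at row 1, column 2; remove that cell from P, ejecting 6. So w(2) = 6. P is now [[4]].
Step i=1: Q has 1 at row 1, column 1; remove that cell from P, ejecting 4. So w(1) = 4. P is now [].

So w = 4 6 2 5 3 1.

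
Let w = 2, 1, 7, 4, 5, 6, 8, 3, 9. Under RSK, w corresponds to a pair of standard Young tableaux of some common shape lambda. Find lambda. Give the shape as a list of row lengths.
Row-insert each entry into an empty tableau.

After inserting 2: P = [[2]].
After inserting 1: P = [[1], [2]].
After inserting 7: P = [[1, 7], [2]].
After inserting 4: P = [[1, 4], [2, 7]].
After inserting 5: P = [[1, 4, 5], [2, 7]].
After inserting 6: P = [[1, 4, 5, 6], [2, 7]].
After inserting 8: P = [[1, 4, 5, 6, 8], [2, 7]].
After inserting 3: P = [[1, 3, 5, 6, 8], [2, 4], [7]].
After inserting 9: P = [[1, 3, 5, 6, 8, 9], [2, 4], [7]].

The final insertion tableau P = [[1, 3, 5, 6, 8, 9], [2, 4], [7]] has shape [6, 2, 1].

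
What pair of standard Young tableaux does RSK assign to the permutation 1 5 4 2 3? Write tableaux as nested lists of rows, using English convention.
Insert each entry of the permutation into P by Schensted row insertion, recording in Q the position of each new cell.

Insert 1: appended to row 1. P = [[1]].
Insert 5: appended to row 1. P = [[1, 5]].
Insert 4: 4 bumps 5 from row 1; 5 starts row 2. P = [[1, 4], [5]].
Insert 2: 2 bumps 4 from row 1; 4 bumps 5 from row 2; 5 starts row 3. P = [[1, 2], [4], [5]].
Insert 3: appended to row 1. P = [[1, 2, 3], [4], [5]].

So P = [[1, 2, 3], [4], [5]], Q = [[1, 2, 5], [3], [4]].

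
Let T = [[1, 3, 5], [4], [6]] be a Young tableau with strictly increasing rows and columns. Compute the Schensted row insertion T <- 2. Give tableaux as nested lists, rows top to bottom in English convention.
[[1, 2, 5], [3], [4], [6]]

In row 1, 2 replaces 3 (the leftmost entry greater than 2); 3 is bumped to row 2. In row 2, 3 replaces 4 (the leftmost entry greater than 3); 4 is bumped to row 3. In row 3, 4 replaces 6 (the leftmost entry greater than 4); 6 is bumped to row 4. 6 starts a new row 4. The new tableau is [[1, 2, 5], [3], [4], [6]].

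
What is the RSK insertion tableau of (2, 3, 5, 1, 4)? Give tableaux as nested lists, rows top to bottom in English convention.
P = [[1, 3, 4], [2, 5]]

Insert 2: appended to row 1. P = [[2]].
Insert 3: appended to row 1. P = [[2, 3]].
Insert 5: appended to row 1. P = [[2, 3, 5]].
Insert 1: 1 bumps 2 from row 1; 2 starts row 2. P = [[1, 3, 5], [2]].
Insert 4: 4 bumps 5 from row 1; 5 appends to row 2. P = [[1, 3, 4], [2, 5]].

So P = [[1, 3, 4], [2, 5]].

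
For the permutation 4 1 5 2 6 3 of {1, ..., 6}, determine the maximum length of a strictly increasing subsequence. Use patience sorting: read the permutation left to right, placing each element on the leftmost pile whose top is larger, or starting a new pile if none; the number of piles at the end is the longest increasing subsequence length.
3

4: new pile. tops = [4]
1: onto pile 1 (replacing 4). tops = [1]
5: new pile. tops = [1, 5]
2: onto pile 2 (replacing 5). tops = [1, 2]
6: new pile. tops = [1, 2, 6]
3: onto pile 3 (replacing 6). tops = [1, 2, 3]

3 piles, so the longest increasing subsequence has length 3.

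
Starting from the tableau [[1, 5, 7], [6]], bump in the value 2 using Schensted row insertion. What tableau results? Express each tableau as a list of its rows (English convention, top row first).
In row 1, 2 replaces 5 (the leftmost entry greater than 2); 5 is bumped to row 2. In row 2, 5 replaces 6 (the leftmost entry greater than 5); 6 is bumped to row 3. 6 starts a new row 3. The new tableau is [[1, 2, 7], [5], [6]].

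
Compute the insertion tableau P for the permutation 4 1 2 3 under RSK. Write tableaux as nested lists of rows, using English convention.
Insert 4: appended to row 1. P = [[4]].
Insert 1: 1 bumps 4 from row 1; 4 starts row 2. P = [[1], [4]].
Insert 2: appended to row 1. P = [[1, 2], [4]].
Insert 3: appended to row 1. P = [[1, 2, 3], [4]].

So P = [[1, 2, 3], [4]].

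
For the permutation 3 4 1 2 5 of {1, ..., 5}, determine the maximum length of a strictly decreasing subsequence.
2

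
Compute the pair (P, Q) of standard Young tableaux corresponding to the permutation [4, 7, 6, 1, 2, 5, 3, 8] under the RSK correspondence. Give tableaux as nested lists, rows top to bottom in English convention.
Insert each entry of the permutation into P by Schensted row insertion, recording in Q the position of each new cell.

After inserting 4: P = [[4]].
After inserting 7: P = [[4, 7]].
After inserting 6: P = [[4, 6], [7]].
After inserting 1: P = [[1, 6], [4], [7]].
After inserting 2: P = [[1, 2], [4, 6], [7]].
After inserting 5: P = [[1, 2, 5], [4, 6], [7]].
After inserting 3: P = [[1, 2, 3], [4, 5], [6], [7]].
After inserting 8: P = [[1, 2, 3, 8], [4, 5], [6], [7]].

So P = [[1, 2, 3, 8], [4, 5], [6], [7]], Q = [[1, 2, 6, 8], [3, 5], [4], [7]].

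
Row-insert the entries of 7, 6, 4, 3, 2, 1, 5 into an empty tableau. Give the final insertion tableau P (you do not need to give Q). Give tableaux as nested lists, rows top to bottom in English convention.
Insert 7: appended to row 1. P = [[7]].
Insert 6: 6 bumps 7 from row 1; 7 starts row 2. P = [[6], [7]].
Insert 4: 4 bumps 6 from row 1; 6 bumps 7 from row 2; 7 starts row 3. P = [[4], [6], [7]].
Insert 3: 3 bumps 4 from row 1; 4 bumps 6 from row 2; 6 bumps 7 from row 3; 7 starts row 4. P = [[3], [4], [6], [7]].
Insert 2: 2 bumps 3 from row 1; 3 bumps 4 from row 2; 4 bumps 6 from row 3; 6 bumps 7 from row 4; 7 starts row 5. P = [[2], [3], [4], [6], [7]].
Insert 1: 1 bumps 2 from row 1; 2 bumps 3 from row 2; 3 bumps 4 from row 3; 4 bumps 6 from row 4; 6 bumps 7 from row 5; 7 starts row 6. P = [[1], [2], [3], [4], [6], [7]].
Insert 5: appended to row 1. P = [[1, 5], [2], [3], [4], [6], [7]].

So P = [[1, 5], [2], [3], [4], [6], [7]].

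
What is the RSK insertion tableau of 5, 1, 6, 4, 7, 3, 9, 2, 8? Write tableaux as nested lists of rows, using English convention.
Insert 5: appended to row 1. P = [[5]].
Insert 1: 1 bumps 5 from row 1; 5 starts row 2. P = [[1], [5]].
Insert 6: appended to row 1. P = [[1, 6], [5]].
Insert 4: 4 bumps 6 from row 1; 6 appends to row 2. P = [[1, 4], [5, 6]].
Insert 7: appended to row 1. P = [[1, 4, 7], [5, 6]].
Insert 3: 3 bumps 4 from row 1; 4 bumps 5 from row 2; 5 starts row 3. P = [[1, 3, 7], [4, 6], [5]].
Insert 9: appended to row 1. P = [[1, 3, 7, 9], [4, 6], [5]].
Insert 2: 2 bumps 3 from row 1; 3 bumps 4 from row 2; 4 bumps 5 from row 3; 5 starts row 4. P = [[1, 2, 7, 9], [3, 6], [4], [5]].
Insert 8: 8 bumps 9 from row 1; 9 appends to row 2. P = [[1, 2, 7, 8], [3, 6, 9], [4], [5]].

So P = [[1, 2, 7, 8], [3, 6, 9], [4], [5]].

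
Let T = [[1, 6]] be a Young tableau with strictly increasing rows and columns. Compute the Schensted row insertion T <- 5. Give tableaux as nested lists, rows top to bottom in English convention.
In row 1, 5 replaces 6 (the leftmost entry greater than 5); 6 is bumped to row 2. 6 starts a new row 2. The new tableau is [[1, 5], [6]].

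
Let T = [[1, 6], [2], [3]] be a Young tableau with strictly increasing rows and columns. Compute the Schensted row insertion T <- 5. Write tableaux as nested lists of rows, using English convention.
[[1, 5], [2, 6], [3]]

In row 1, 5 replaces 6 (the leftmost entry greater than 5); 6 is bumped to row 2. 6 is appended to row 2. The new tableau is [[1, 5], [2, 6], [3]].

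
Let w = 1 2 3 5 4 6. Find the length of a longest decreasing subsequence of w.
2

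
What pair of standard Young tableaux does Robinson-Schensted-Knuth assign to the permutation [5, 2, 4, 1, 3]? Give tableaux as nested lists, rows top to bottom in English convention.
Insert each entry of the permutation into P by Schensted row insertion, recording in Q the position of each new cell.

Insert 5: appended to row 1. P = [[5]].
Insert 2: 2 bumps 5 from row 1; 5 starts row 2. P = [[2], [5]].
Insert 4: appended to row 1. P = [[2, 4], [5]].
Insert 1: 1 bumps 2 from row 1; 2 bumps 5 from row 2; 5 starts row 3. P = [[1, 4], [2], [5]].
Insert 3: 3 bumps 4 from row 1; 4 appends to row 2. P = [[1, 3], [2, 4], [5]].

So P = [[1, 3], [2, 4], [5]], Q = [[1, 3], [2, 5], [4]].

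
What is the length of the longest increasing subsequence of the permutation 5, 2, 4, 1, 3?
2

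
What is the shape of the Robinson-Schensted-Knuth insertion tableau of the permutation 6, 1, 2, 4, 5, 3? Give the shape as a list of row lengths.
[4, 1, 1]

Row-insert each entry into an empty tableau.

After inserting 6: P = [[6]].
After inserting 1: P = [[1], [6]].
After inserting 2: P = [[1, 2], [6]].
After inserting 4: P = [[1, 2, 4], [6]].
After inserting 5: P = [[1, 2, 4, 5], [6]].
After inserting 3: P = [[1, 2, 3, 5], [4], [6]].

The final insertion tableau P = [[1, 2, 3, 5], [4], [6]] has shape [4, 1, 1].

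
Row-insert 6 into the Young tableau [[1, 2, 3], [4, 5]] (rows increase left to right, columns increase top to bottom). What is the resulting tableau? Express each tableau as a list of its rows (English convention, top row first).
6 is larger than every entry of row 1, so it is appended to row 1. The new tableau is [[1, 2, 3, 6], [4, 5]].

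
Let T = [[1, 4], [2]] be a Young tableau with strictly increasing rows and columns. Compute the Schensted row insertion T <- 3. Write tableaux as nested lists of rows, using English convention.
In row 1, 3 replaces 4 (the leftmost entry greater than 3); 4 is bumped to row 2. 4 is appended to row 2. The new tableau is [[1, 3], [2, 4]].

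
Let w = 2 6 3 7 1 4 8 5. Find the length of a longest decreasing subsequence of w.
3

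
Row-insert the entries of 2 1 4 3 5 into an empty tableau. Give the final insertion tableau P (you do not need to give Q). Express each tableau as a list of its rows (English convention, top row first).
P = [[1, 3, 5], [2, 4]]

Insert 2: appended to row 1. P = [[2]].
Insert 1: 1 bumps 2 from row 1; 2 starts row 2. P = [[1], [2]].
Insert 4: appended to row 1. P = [[1, 4], [2]].
Insert 3: 3 bumps 4 from row 1; 4 appends to row 2. P = [[1, 3], [2, 4]].
Insert 5: appended to row 1. P = [[1, 3, 5], [2, 4]].

So P = [[1, 3, 5], [2, 4]].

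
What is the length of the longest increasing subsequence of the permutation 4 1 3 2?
2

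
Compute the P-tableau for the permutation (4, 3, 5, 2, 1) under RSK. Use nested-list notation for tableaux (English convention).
Insert 4: appended to row 1. P = [[4]].
Insert 3: 3 bumps 4 from row 1; 4 starts row 2. P = [[3], [4]].
Insert 5: appended to row 1. P = [[3, 5], [4]].
Insert 2: 2 bumps 3 from row 1; 3 bumps 4 from row 2; 4 starts row 3. P = [[2, 5], [3], [4]].
Insert 1: 1 bumps 2 from row 1; 2 bumps 3 from row 2; 3 bumps 4 from row 3; 4 starts row 4. P = [[1, 5], [2], [3], [4]].

So P = [[1, 5], [2], [3], [4]].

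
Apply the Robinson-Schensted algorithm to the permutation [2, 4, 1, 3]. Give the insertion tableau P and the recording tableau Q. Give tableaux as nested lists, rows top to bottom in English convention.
Insert each entry of the permutation into P by Schensted row insertion, recording in Q the position of each new cell.

Insert 2: appended to row 1. P = [[2]].
Insert 4: appended to row 1. P = [[2, 4]].
Insert 1: 1 bumps 2 from row 1; 2 starts row 2. P = [[1, 4], [2]].
Insert 3: 3 bumps 4 from row 1; 4 appends to row 2. P = [[1, 3], [2, 4]].

So P = [[1, 3], [2, 4]], Q = [[1, 2], [3, 4]].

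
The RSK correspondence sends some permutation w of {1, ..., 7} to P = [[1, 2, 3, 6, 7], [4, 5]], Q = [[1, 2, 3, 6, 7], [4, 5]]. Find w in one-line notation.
1 4 5 2 3 6 7

Reverse the RSK construction: for i from n down to 1, find the cell of Q containing i, remove the entry at that cell from P, and reverse-bump it up through P; the value ejected from row 1 is w(i).

Step i=7: Q has 7 at row 1, column 5; remove that cell from P, ejecting 7. So w(7) = 7. P is now [[1, 2, 3, 6], [4, 5]].
Step i=6: Q has 6 at row 1, column 4; remove that cell from P, ejecting 6. So w(6) = 6. P is now [[1, 2, 3], [4, 5]].
Step i=5: Q has 5 at row 2, column 2; remove 5 from row 2 of P and reverse-bump: 5 enters row 1 and ejects 3. So w(5) = 3. P is now [[1, 2, 5], [4]].
Step i=4: Q has 4 at row 2, column 1; remove 4 from row 2 of P and reverse-bump: 4 enters row 1 and ejects 2. So w(4) = 2. P is now [[1, 4, 5]].
Step i=3: Q has 3 at row 1, column 3; remove that cell from P, ejecting 5. So w(3) = 5. P is now [[1, 4]].
Step i=2: Q has 2 at row 1, column 2; remove that cell from P, ejecting 4. So w(2) = 4. P is now [[1]].
Step i=1: Q has 1 at row 1, column 1; remove that cell from P, ejecting 1. So w(1) = 1. P is now [].

So w = 1 4 5 2 3 6 7.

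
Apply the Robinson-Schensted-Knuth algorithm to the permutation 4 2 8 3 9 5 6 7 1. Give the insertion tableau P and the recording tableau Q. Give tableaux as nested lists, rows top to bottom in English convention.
Insert each entry of the permutation into P by Schensted row insertion, recording in Q the position of each new cell.

Insert 4: appended to row 1. P = [[4]].
Insert 2: 2 bumps 4 from row 1; 4 starts row 2. P = [[2], [4]].
Insert 8: appended to row 1. P = [[2, 8], [4]].
Insert 3: 3 bumps 8 from row 1; 8 appends to row 2. P = [[2, 3], [4, 8]].
Insert 9: appended to row 1. P = [[2, 3, 9], [4, 8]].
Insert 5: 5 bumps 9 from row 1; 9 appends to row 2. P = [[2, 3, 5], [4, 8, 9]].
Insert 6: appended to row 1. P = [[2, 3, 5, 6], [4, 8, 9]].
Insert 7: appended to row 1. P = [[2, 3, 5, 6, 7], [4, 8, 9]].
Insert 1: 1 bumps 2 from row 1; 2 bumps 4 from row 2; 4 starts row 3. P = [[1, 3, 5, 6, 7], [2, 8, 9], [4]].

So P = [[1, 3, 5, 6, 7], [2, 8, 9], [4]], Q = [[1, 3, 5, 7, 8], [2, 4, 6], [9]].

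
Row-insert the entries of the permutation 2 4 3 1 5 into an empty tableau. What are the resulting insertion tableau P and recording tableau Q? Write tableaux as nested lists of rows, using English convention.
P = [[1, 3, 5], [2], [4]], Q = [[1, 2, 5], [3], [4]]

Insert each entry of the permutation into P by Schensted row insertion, recording in Q the position of each new cell.

After inserting 2: P = [[2]].
After inserting 4: P = [[2, 4]].
After inserting 3: P = [[2, 3], [4]].
After inserting 1: P = [[1, 3], [2], [4]].
After inserting 5: P = [[1, 3, 5], [2], [4]].

So P = [[1, 3, 5], [2], [4]], Q = [[1, 2, 5], [3], [4]].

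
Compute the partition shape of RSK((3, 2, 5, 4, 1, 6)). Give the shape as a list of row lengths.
[3, 2, 1]

RSK row insertion gives P = [[1, 4, 6], [2, 5], [3]], which has shape [3, 2, 1].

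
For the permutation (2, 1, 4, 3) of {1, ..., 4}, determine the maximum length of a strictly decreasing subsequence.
2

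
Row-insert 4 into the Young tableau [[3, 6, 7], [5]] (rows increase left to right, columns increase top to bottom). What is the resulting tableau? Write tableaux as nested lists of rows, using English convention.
In row 1, 4 replaces 6 (the leftmost entry greater than 4); 6 is bumped to row 2. 6 is appended to row 2. The new tableau is [[3, 4, 7], [5, 6]].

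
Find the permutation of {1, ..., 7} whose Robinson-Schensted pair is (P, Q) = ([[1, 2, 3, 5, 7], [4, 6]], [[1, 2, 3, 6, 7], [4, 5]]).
1 4 6 2 3 5 7

Reverse the RSK construction: for i from n down to 1, find the cell of Q containing i, remove the entry at that cell from P, and reverse-bump it up through P; the value ejected from row 1 is w(i).

Step i=7: Q has 7 at row 1, column 5; remove that cell from P, ejecting 7. So w(7) = 7. P is now [[1, 2, 3, 5], [4, 6]].
Step i=6: Q has 6 at row 1, column 4; remove that cell from P, ejecting 5. So w(6) = 5. P is now [[1, 2, 3], [4, 6]].
Step i=5: Q has 5 at row 2, column 2; remove 6 from row 2 of P and reverse-bump: 6 enters row 1 and ejects 3. So w(5) = 3. P is now [[1, 2, 6], [4]].
Step i=4: Q has 4 at row 2, column 1; remove 4 from row 2 of P and reverse-bump: 4 enters row 1 and ejects 2. So w(4) = 2. P is now [[1, 4, 6]].
Step i=3: Q has 3 at row 1, column 3; remove that cell from P, ejecting 6. So w(3) = 6. P is now [[1, 4]].
Step i=2: Q has 2 at row 1, column 2; remove that cell from P, ejecting 4. So w(2) = 4. P is now [[1]].
Step i=1: Q has 1 at row 1, column 1; remove that cell from P, ejecting 1. So w(1) = 1. P is now [].

So w = 1 4 6 2 3 5 7.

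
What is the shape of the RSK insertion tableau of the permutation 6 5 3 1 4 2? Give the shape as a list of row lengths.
Row-insert each entry into an empty tableau.

After inserting 6: P = [[6]].
After inserting 5: P = [[5], [6]].
After inserting 3: P = [[3], [5], [6]].
After inserting 1: P = [[1], [3], [5], [6]].
After inserting 4: P = [[1, 4], [3], [5], [6]].
After inserting 2: P = [[1, 2], [3, 4], [5], [6]].

The final insertion tableau P = [[1, 2], [3, 4], [5], [6]] has shape [2, 2, 1, 1].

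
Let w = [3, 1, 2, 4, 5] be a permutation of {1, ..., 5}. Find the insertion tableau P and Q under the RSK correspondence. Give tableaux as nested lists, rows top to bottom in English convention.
Insert each entry of the permutation into P by Schensted row insertion, recording in Q the position of each new cell.

Insert 3: appended to row 1. P = [[3]], Q = [[1]].
Insert 1: 1 bumps 3 from row 1; 3 starts row 2. P = [[1], [3]], Q = [[1], [2]].
Insert 2: appended to row 1. P = [[1, 2], [3]], Q = [[1, 3], [2]].
Insert 4: appended to row 1. P = [[1, 2, 4], [3]], Q = [[1, 3, 4], [2]].
Insert 5: appended to row 1. P = [[1, 2, 4, 5], [3]], Q = [[1, 3, 4, 5], [2]].

So P = [[1, 2, 4, 5], [3]], Q = [[1, 3, 4, 5], [2]].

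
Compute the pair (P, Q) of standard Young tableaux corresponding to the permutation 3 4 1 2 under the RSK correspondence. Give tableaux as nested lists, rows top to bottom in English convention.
P = [[1, 2], [3, 4]], Q = [[1, 2], [3, 4]]

Insert each entry of the permutation into P by Schensted row insertion, recording in Q the position of each new cell.

Insert 3: appended to row 1. P = [[3]].
Insert 4: appended to row 1. P = [[3, 4]].
Insert 1: 1 bumps 3 from row 1; 3 starts row 2. P = [[1, 4], [3]].
Insert 2: 2 bumps 4 from row 1; 4 appends to row 2. P = [[1, 2], [3, 4]].

So P = [[1, 2], [3, 4]], Q = [[1, 2], [3, 4]].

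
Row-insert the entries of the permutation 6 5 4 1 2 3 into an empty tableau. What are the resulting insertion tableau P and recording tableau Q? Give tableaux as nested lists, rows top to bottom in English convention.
P = [[1, 2, 3], [4], [5], [6]], Q = [[1, 5, 6], [2], [3], [4]]

Insert each entry of the permutation into P by Schensted row insertion, recording in Q the position of each new cell.

Insert 6: appended to row 1. P = [[6]].
Insert 5: 5 bumps 6 from row 1; 6 starts row 2. P = [[5], [6]].
Insert 4: 4 bumps 5 from row 1; 5 bumps 6 from row 2; 6 starts row 3. P = [[4], [5], [6]].
Insert 1: 1 bumps 4 from row 1; 4 bumps 5 from row 2; 5 bumps 6 from row 3; 6 starts row 4. P = [[1], [4], [5], [6]].
Insert 2: appended to row 1. P = [[1, 2], [4], [5], [6]].
Insert 3: appended to row 1. P = [[1, 2, 3], [4], [5], [6]].

So P = [[1, 2, 3], [4], [5], [6]], Q = [[1, 5, 6], [2], [3], [4]].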